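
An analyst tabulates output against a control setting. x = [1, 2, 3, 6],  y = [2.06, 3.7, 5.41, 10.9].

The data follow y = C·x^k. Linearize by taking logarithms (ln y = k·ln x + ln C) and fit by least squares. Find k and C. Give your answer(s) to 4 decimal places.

Let Y = ln y. Fitting Y = k·ln x + ln C by least squares:
Sums: Σln x = 3.5835, Σ(ln x)² = 4.8978, Σln y = 6.1081, Σln x·ln y = 7.0417.
Normal system: [[4.8978, 3.5835]; [3.5835, 4]]·[k, ln C]ᵀ = [7.0417, 6.1081]ᵀ.
Δ = 4.8978·4 − (3.5835)² = 6.7496; k = (7.0417·4 − 3.5835·6.1081)/6.7496 = 0.93019, ln C = (4.8978·6.1081 − 3.5835·7.0417)/6.7496 = 0.69367, so C = exp(0.69367) = 2.00105.

k = 0.9302, C = 2.0011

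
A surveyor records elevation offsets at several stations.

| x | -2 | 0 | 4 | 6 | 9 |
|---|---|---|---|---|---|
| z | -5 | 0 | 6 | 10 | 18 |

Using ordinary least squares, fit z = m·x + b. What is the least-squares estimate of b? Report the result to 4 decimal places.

b = -0.9571

Compute the Gram sums: Σx·x = 137, Σx = 17, Σ1 = 5.
Moment sums: Σx·z = 256, Σz = 29.
det = 137·5 − 17² = 396.
m = (256·5 − 17·29)/396 = 787/396; b = (137·29 − 17·256)/396 = -379/396.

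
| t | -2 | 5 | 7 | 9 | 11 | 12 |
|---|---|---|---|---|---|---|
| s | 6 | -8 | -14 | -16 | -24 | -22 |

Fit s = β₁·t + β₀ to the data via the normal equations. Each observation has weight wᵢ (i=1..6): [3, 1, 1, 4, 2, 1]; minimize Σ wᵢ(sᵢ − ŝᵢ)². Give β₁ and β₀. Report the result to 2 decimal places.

Entries of MᵀWM: Σwᵢ·t·t = 796, Σwᵢ·t = 76, Σwᵢ·1 = 12.
And Σwᵢ·t·s = -1542, Σwᵢ·s = -138.
So MᵀWM·[β₁, β₀]ᵀ = MᵀWs: [[796, 76]; [76, 12]]·[β₁, β₀]ᵀ = [-1542, -138]ᵀ.
Eliminating β₀: 12·(row 1) − 76·(row 2) gives 3776·β₁ = 12·(-1542) − 76·(-138) = -8016, so β₁ = -501/236.
Then β₀ = ((-138) − 76·(-501/236))/12 = 459/236.

β₁ = -2.12, β₀ = 1.94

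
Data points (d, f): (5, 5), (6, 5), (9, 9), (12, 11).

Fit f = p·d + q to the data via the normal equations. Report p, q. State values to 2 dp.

Setting ∂/∂p … = 0 gives: 286·p + 32·q = 268;  32·p + 4·q = 30.
(Σd·d = 286, Σd = 32, Σ1 = 4, Σd·f = 268, Σf = 30.)
det = 286·4 − 32² = 120.
p = (268·4 − 32·30)/120 = 14/15; q = (286·30 − 32·268)/120 = 1/30.

p = 0.93, q = 0.03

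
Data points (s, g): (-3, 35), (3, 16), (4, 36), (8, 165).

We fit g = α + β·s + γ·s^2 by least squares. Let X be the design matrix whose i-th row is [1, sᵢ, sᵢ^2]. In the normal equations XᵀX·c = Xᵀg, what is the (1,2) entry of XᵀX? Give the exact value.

12

Row 1 ↔ basis 1, column 2 ↔ basis s, so (XᵀX)_{1,2} = Σᵢ s = (1)·(-3) + (1)·(3) + (1)·(4) + (1)·(8) = 12.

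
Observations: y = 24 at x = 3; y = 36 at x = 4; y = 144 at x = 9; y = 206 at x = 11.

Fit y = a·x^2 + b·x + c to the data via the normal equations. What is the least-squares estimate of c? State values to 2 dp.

Entries of AᵀA: Σx^2·x^2 = 21539, Σx^2·x = 2151, Σx^2 = 227, Σx·x = 227, Σx = 27, Σ1 = 4.
Moment sums: Σx^2·y = 37382, Σx·y = 3778, Σy = 410.
AᵀA·[a, b, c]ᵀ = Aᵀy becomes [[21539, 2151, 227]; [2151, 227, 27]; [227, 27, 4]]·[a, b, c]ᵀ = [37382, 3778, 410]ᵀ.
Row-reducing yields a = 6377/4538, b = 14299/4538, c = 3366/2269.

c = 1.48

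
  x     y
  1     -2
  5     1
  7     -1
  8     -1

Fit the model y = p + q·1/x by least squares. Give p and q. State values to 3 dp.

Setting ∂/∂p … = 0 gives: 4·p + (411/280)·q = -3;  (411/280)·p + (84361/78400)·q = -579/280.
Determinant 4·(84361/78400) − (411/280)² = 168523/78400.
p = ((-3)·(84361/78400) − (411/280)·(-579/280))/(168523/78400) = -15114/168523; q = (4·(-579/280) − (411/280)·(-3))/(168523/78400) = -303240/168523.

p = -0.090, q = -1.799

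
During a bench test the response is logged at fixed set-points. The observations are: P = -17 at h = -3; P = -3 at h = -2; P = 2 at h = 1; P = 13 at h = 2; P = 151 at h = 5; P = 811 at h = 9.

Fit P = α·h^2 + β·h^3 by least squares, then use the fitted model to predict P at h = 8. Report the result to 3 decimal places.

The normal system MᵀM·[α, β]ᵀ = MᵀP is [[7300, 61932]; [61932, 547924]]·[α, β]ᵀ = [69355, 610683]ᵀ.
Eliminating β: 547924·(row 1) − 61932·(row 2) gives 164272576·α = 547924·69355 − 61932·610683 = 180449464, so α = 1735091/1579544.
Then β = (610683 − 61932·(1735091/1579544))/547924 = 20336505/20534072.
At h = 8: P̂ = (1735091/1579544)·(64) + (20336505/20534072)·(512) = 1481985784/2566759.

P̂ = 577.376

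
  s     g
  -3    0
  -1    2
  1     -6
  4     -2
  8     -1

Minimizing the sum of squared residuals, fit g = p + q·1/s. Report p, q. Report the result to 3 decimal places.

p = -1.367, q = -3.914

The normal equations are: 5·p + (1/24)·q = -7;  (1/24)·p + (1261/576)·q = -69/8.
(Σ1 = 5, Σ1/s = 1/24, Σ1/s·1/s = 1261/576, Σg = -7, Σ1/s·g = -69/8.)
det = 5·(1261/576) − (1/24)² = 197/18.
p = ((-7)·(1261/576) − (1/24)·(-69/8))/(197/18) = -2155/1576; q = (5·(-69/8) − (1/24)·(-7))/(197/18) = -771/197.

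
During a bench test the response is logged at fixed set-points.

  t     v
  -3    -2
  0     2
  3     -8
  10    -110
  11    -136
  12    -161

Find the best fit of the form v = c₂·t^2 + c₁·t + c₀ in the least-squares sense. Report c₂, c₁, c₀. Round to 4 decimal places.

The normal system XᵀX·[c₂, c₁, c₀]ᵀ = Xᵀv is [[45539, 4059, 383]; [4059, 383, 33]; [383, 33, 6]]·[c₂, c₁, c₀]ᵀ = [-50730, -4546, -415]ᵀ.
Row-reducing yields c₂ = -278825/262528, c₁ = -247277/262528, c₀ = 500083/131264.

c₂ = -1.0621, c₁ = -0.9419, c₀ = 3.8097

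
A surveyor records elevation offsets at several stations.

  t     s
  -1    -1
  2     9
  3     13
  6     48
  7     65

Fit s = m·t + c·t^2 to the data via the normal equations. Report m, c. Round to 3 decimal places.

m = 1.507, c = 1.099

Forming MᵀM = [[99, 593]; [593, 3795]] and Mᵀs = [801, 5065]ᵀ gives MᵀM·[m, c]ᵀ = Mᵀs.
Δ = 99·3795 − 593² = 24056.
m = (801·3795 − 593·5065)/24056 = 18125/12028; c = (99·5065 − 593·801)/24056 = 13221/12028.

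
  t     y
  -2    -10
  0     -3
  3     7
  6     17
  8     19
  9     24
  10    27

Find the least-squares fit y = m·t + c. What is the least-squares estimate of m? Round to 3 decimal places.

With design matrix X, XᵀX = [[294, 34]; [34, 7]] and Xᵀy = [781, 81]ᵀ.
Eliminating c: 7·(row 1) − 34·(row 2) gives 902·m = 7·781 − 34·81 = 2713, so m = 2713/902.
Then c = (81 − 34·(2713/902))/7 = -1370/451.

m = 3.008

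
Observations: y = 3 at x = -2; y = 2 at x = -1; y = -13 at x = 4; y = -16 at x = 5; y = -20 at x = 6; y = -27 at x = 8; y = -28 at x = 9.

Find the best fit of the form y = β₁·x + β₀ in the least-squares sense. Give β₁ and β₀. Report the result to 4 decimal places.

Normal-equation sums: Σx·x = 227, Σx = 29, Σ1 = 7.
And Σx·y = -728, Σy = -99.
Normal equations: [[227, 29]; [29, 7]]·[β₁, β₀]ᵀ = [-728, -99]ᵀ.
det = 227·7 − 29² = 748.
β₁ = ((-728)·7 − 29·(-99))/748 = -2225/748; β₀ = (227·(-99) − 29·(-728))/748 = -1361/748.

β₁ = -2.9746, β₀ = -1.8195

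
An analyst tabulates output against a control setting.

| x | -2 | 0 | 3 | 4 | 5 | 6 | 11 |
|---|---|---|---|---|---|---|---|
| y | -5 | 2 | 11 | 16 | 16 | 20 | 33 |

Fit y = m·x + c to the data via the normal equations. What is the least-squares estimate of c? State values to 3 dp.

Forming AᵀA = [[211, 27]; [27, 7]] and Aᵀy = [670, 93]ᵀ gives AᵀA·[m, c]ᵀ = Aᵀy.
Δ = 211·7 − 27² = 748.
m = (670·7 − 27·93)/748 = 2179/748; c = (211·93 − 27·670)/748 = 1533/748.

c = 2.049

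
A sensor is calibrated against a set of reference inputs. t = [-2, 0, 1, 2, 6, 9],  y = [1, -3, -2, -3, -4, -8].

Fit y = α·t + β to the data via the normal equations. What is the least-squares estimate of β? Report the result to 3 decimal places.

Compute the Gram sums: Σt·t = 126, Σt = 16, Σ1 = 6.
For Xᵀy: Σt·y = -106, Σy = -19.
So XᵀX·[α, β]ᵀ = Xᵀy: [[126, 16]; [16, 6]]·[α, β]ᵀ = [-106, -19]ᵀ.
Δ = 126·6 − 16² = 500.
α = ((-106)·6 − 16·(-19))/500 = -83/125; β = (126·(-19) − 16·(-106))/500 = -349/250.

β = -1.396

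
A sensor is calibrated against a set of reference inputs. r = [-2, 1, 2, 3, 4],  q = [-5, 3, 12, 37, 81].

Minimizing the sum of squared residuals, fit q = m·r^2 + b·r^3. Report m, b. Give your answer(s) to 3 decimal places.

m = 0.921, b = 1.040

Compute the Gram sums: Σr^2·r^2 = 370, Σr^2·r^3 = 1268, Σr^3·r^3 = 4954.
Moment sums: Σr^2·q = 1660, Σr^3·q = 6322.
MᵀM·[m, b]ᵀ = Mᵀq becomes [[370, 1268]; [1268, 4954]]·[m, b]ᵀ = [1660, 6322]ᵀ.
Δ = 370·4954 − 1268² = 225156.
m = (1660·4954 − 1268·6322)/225156 = 51836/56289; b = (370·6322 − 1268·1660)/225156 = 58565/56289.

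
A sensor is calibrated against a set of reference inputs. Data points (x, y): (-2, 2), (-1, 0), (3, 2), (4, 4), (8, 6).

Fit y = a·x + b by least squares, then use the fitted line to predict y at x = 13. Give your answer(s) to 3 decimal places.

Normal-equation sums: Σx·x = 94, Σx = 12, Σ1 = 5.
And Σx·y = 66, Σy = 14.
MᵀM·[a, b]ᵀ = Mᵀy becomes [[94, 12]; [12, 5]]·[a, b]ᵀ = [66, 14]ᵀ.
Determinant 94·5 − 12² = 326.
a = (66·5 − 12·14)/326 = 81/163; b = (94·14 − 12·66)/326 = 262/163.
At x = 13: ŷ = (81/163)·(13) + (262/163)·(1) = 1315/163.

ŷ = 8.067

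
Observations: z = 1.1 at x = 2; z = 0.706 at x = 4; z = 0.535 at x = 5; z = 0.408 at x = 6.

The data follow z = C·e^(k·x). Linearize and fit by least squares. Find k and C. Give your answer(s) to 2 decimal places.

k = -0.25, C = 1.84

With ln zᵢ as the transformed response and xᵢ as the regressor:
AᵀA = [[81.0000, 17.0000]; [17.0000, 4]], rhs = [-9.7083, -1.7748]ᵀ  (here Σx = 17.0000, Σ(x)² = 81.0000, Σln z = -1.7748, Σx·ln z = -9.7083).
Slope k = (n·Σx·ln z − Σx·Σln z)/(n·Σ(x)² − (Σx)²) = (4·-9.7083 − 17.0000·-1.7748)/35.0000 = -0.24747; ln C = (Σln z − k·Σx)/n = 0.60806, so C = exp(0.60806) = 1.83686.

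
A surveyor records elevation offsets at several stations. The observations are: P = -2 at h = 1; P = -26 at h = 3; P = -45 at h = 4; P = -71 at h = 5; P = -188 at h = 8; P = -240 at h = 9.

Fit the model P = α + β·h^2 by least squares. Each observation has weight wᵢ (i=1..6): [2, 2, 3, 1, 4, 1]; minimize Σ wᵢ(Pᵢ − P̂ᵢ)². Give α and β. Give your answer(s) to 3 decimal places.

α = 1.674, β = -2.967

Sums needed: Σwᵢ·1 = 13, Σwᵢ·h^2 = 430, Σwᵢ·h^2·h^2 = 24502.
Moment sums: Σwᵢ·P = -1254, Σwᵢ·h^2·P = -71975.
AᵀWA·[α, β]ᵀ = AᵀWP becomes [[13, 430]; [430, 24502]]·[α, β]ᵀ = [-1254, -71975]ᵀ.
det = 13·24502 − 430² = 133626.
α = ((-1254)·24502 − 430·(-71975))/133626 = 111871/66813; β = (13·(-71975) − 430·(-1254))/133626 = -396455/133626.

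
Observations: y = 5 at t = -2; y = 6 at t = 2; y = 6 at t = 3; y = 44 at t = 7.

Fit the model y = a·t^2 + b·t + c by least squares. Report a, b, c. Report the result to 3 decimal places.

a = 0.925, b = -0.345, c = 0.849

Entries of AᵀA: Σt^2·t^2 = 2514, Σt^2·t = 370, Σt^2 = 66, Σt·t = 66, Σt = 10, Σ1 = 4.
For Aᵀy: Σt^2·y = 2254, Σt·y = 328, Σy = 61.
So AᵀA·[a, b, c]ᵀ = Aᵀy: [[2514, 370, 66]; [370, 66, 10]; [66, 10, 4]]·[a, b, c]ᵀ = [2254, 328, 61]ᵀ.
Solving the 3×3 system (Gaussian elimination) gives a = 37/40, b = -113/328, c = 174/205.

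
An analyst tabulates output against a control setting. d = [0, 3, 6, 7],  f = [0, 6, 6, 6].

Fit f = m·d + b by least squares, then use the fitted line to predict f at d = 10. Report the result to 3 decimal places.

Compute the Gram sums: Σd·d = 94, Σd = 16, Σ1 = 4.
Moment sums: Σd·f = 96, Σf = 18.
So MᵀM·[m, b]ᵀ = Mᵀf: [[94, 16]; [16, 4]]·[m, b]ᵀ = [96, 18]ᵀ.
Δ = 94·4 − 16² = 120.
m = (96·4 − 16·18)/120 = 4/5; b = (94·18 − 16·96)/120 = 13/10.
At d = 10: f̂ = (4/5)·(10) + (13/10)·(1) = 93/10.

f̂ = 9.300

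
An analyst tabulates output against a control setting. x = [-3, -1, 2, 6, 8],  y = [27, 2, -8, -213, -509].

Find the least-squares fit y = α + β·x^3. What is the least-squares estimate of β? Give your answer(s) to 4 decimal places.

Normal-equation sums: Σ1 = 5, Σx^3 = 708, Σx^3·x^3 = 309594.
Moment sums: Σy = -701, Σx^3·y = -307411.
Normal equations: [[5, 708]; [708, 309594]]·[α, β]ᵀ = [-701, -307411]ᵀ.
Eliminating β: 309594·(row 1) − 708·(row 2) gives 1046706·α = 309594·(-701) − 708·(-307411) = 621594, so α = 103599/174451.
Then β = ((-307411) − 708·(103599/174451))/309594 = -1040747/1046706.

β = -0.9943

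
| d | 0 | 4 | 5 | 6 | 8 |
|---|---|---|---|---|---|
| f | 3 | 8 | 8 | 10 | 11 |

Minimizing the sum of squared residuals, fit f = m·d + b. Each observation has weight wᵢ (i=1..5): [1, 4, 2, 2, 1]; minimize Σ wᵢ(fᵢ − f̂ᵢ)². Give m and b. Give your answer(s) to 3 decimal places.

m = 1.010, b = 3.552

From the data, Σwᵢ·d·d = 250, Σwᵢ·d = 46, Σwᵢ·1 = 10.
For MᵀWf: Σwᵢ·d·f = 416, Σwᵢ·f = 82.
det = 250·10 − 46² = 384.
m = (416·10 − 46·82)/384 = 97/96; b = (250·82 − 46·416)/384 = 341/96.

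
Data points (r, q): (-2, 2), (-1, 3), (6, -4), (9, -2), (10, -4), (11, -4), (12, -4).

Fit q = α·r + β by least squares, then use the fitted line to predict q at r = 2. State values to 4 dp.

q̂ = 0.3251

Forming MᵀM = [[487, 45]; [45, 7]] and Mᵀq = [-181, -13]ᵀ gives MᵀM·[α, β]ᵀ = Mᵀq.
det = 487·7 − 45² = 1384.
α = ((-181)·7 − 45·(-13))/1384 = -341/692; β = (487·(-13) − 45·(-181))/1384 = 907/692.
At r = 2: q̂ = (-341/692)·(2) + (907/692)·(1) = 225/692.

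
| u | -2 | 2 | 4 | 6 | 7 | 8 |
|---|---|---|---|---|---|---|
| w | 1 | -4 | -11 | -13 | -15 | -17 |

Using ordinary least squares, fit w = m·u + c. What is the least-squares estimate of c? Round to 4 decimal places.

Setting ∂/∂m … = 0 gives: 173·m + 25·c = -373;  25·m + 6·c = -59.
Determinant 173·6 − 25² = 413.
m = ((-373)·6 − 25·(-59))/413 = -109/59; c = (173·(-59) − 25·(-373))/413 = -126/59.

c = -2.1356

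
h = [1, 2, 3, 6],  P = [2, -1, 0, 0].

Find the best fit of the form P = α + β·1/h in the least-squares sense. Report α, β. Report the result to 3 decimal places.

Normal-equation sums: Σ1 = 4, Σ1/h = 2, Σ1/h·1/h = 25/18.
And ΣP = 1, Σ1/h·P = 3/2.
XᵀX·[α, β]ᵀ = XᵀP becomes [[4, 2]; [2, 25/18]]·[α, β]ᵀ = [1, 3/2]ᵀ.
Δ = 4·(25/18) − 2² = 14/9.
α = (1·(25/18) − 2·(3/2))/(14/9) = -29/28; β = (4·(3/2) − 2·1)/(14/9) = 18/7.

α = -1.036, β = 2.571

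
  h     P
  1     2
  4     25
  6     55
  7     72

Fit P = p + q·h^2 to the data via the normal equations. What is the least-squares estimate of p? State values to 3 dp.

Sums needed: Σ1 = 4, Σh^2 = 102, Σh^2·h^2 = 3954.
For MᵀP: ΣP = 154, Σh^2·P = 5910.
Eliminating q: 3954·(row 1) − 102·(row 2) gives 5412·p = 3954·154 − 102·5910 = 6096, so p = 508/451.
Then q = (5910 − 102·(508/451))/3954 = 661/451.

p = 1.126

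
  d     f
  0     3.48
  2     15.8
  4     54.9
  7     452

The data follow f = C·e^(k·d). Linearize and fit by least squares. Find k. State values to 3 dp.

Linearized form: ln f = k·d + ln C. From the 4 transformed points,
Σd = 13.0000, Σ(d)² = 69.0000, Σln f = 14.1262, Σd·ln f = 64.3378.
Equations: 69.0000·k + 13.0000·ln C = 64.3378;  13.0000·k + 4·ln C = 14.1262.
Δ = 69.0000·4 − (13.0000)² = 107.0000; k = (64.3378·4 − 13.0000·14.1262)/107.0000 = 0.68888, ln C = (69.0000·14.1262 − 13.0000·64.3378)/107.0000 = 1.29270.

k = 0.689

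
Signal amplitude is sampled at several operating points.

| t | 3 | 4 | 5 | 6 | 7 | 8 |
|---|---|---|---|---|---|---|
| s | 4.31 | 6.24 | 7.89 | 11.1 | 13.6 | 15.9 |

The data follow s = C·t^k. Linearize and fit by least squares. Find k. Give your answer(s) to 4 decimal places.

With ln sᵢ as the transformed response and ln tᵢ as the regressor:
Σln t = 9.9115, Σ(ln t)² = 17.0401, Σln s = 13.1408, Σln t·ln s = 22.6118.
Equations: 17.0401·k + 9.9115·ln C = 22.6118;  9.9115·k + 6·ln C = 13.1408.
Δ = 17.0401·6 − (9.9115)² = 4.0036; k = (22.6118·6 − 9.9115·13.1408)/4.0036 = 1.35517, ln C = (17.0401·13.1408 − 9.9115·22.6118)/4.0036 = -0.04848.

k = 1.3552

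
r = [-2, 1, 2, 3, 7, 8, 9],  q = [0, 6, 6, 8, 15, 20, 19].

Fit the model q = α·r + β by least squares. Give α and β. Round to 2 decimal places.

α = 1.82, β = 3.29

Setting ∂/∂α … = 0 gives: 212·α + 28·β = 478;  28·α + 7·β = 74.
Δ = 212·7 − 28² = 700.
α = (478·7 − 28·74)/700 = 91/50; β = (212·74 − 28·478)/700 = 576/175.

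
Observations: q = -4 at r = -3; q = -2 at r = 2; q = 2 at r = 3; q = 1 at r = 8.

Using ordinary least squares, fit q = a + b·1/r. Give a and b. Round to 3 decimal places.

The normal equations are: 4·a + (5/8)·b = -3;  (5/8)·a + (281/576)·b = 9/8.
Δ = 4·(281/576) − (5/8)² = 899/576.
a = ((-3)·(281/576) − (5/8)·(9/8))/(899/576) = -1248/899; b = (4·(9/8) − (5/8)·(-3))/(899/576) = 3672/899.

a = -1.388, b = 4.085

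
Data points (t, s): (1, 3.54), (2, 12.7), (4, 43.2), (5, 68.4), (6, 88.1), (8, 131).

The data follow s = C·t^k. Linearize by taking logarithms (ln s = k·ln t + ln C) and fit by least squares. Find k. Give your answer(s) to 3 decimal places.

With ln sᵢ as the transformed response and ln tᵢ as the regressor:
AᵀA = [[12.5270, 7.5601]; [7.5601, 6]], rhs = [31.9448, 21.1506]ᵀ  (here Σln t = 7.5601, Σ(ln t)² = 12.5270, Σln s = 21.1506, Σln t·ln s = 31.9448).
Δ = 12.5270·6 − (7.5601)² = 18.0074; k = (31.9448·6 − 7.5601·21.1506)/18.0074 = 1.76418, ln C = (12.5270·21.1506 − 7.5601·31.9448)/18.0074 = 1.30221.

k = 1.764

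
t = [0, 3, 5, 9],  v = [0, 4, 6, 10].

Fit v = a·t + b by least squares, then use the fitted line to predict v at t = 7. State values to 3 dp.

From the data, Σt·t = 115, Σt = 17, Σ1 = 4.
For Mᵀv: Σt·v = 132, Σv = 20.
So MᵀM·[a, b]ᵀ = Mᵀv: [[115, 17]; [17, 4]]·[a, b]ᵀ = [132, 20]ᵀ.
Δ = 115·4 − 17² = 171.
a = (132·4 − 17·20)/171 = 188/171; b = (115·20 − 17·132)/171 = 56/171.
At t = 7: v̂ = (188/171)·(7) + (56/171)·(1) = 1372/171.

v̂ = 8.023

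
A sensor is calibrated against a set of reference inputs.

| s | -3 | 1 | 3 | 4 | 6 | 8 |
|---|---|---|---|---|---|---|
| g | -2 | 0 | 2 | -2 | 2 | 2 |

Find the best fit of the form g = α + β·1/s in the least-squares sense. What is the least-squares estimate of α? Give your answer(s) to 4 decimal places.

α = 0.0844

Entries of AᵀA: Σ1 = 6, Σ1/s = 37/24, Σ1/s·1/s = 85/64.
Right-hand side: Σg = 2, Σ1/s·g = 17/12.
AᵀA·[α, β]ᵀ = Aᵀg becomes [[6, 37/24]; [37/24, 85/64]]·[α, β]ᵀ = [2, 17/12]ᵀ.
Determinant 6·(85/64) − (37/24)² = 3221/576.
α = (2·(85/64) − (37/24)·(17/12))/(3221/576) = 272/3221; β = (6·(17/12) − (37/24)·2)/(3221/576) = 3120/3221.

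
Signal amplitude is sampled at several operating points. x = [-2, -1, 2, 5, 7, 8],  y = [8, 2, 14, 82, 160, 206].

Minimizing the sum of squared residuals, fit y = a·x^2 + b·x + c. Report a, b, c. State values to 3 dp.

a = 3.069, b = 1.352, c = -0.806

Normal-equation sums: Σx^2·x^2 = 7155, Σx^2·x = 979, Σx^2 = 147, Σx·x = 147, Σx = 19, Σ1 = 6.
Moment sums: Σx^2·y = 23164, Σx·y = 3188, Σy = 472.
Normal equations: [[7155, 979, 147]; [979, 147, 19]; [147, 19, 6]]·[a, b, c]ᵀ = [23164, 3188, 472]ᵀ.
Inverting the 3×3 Gram matrix, [a, b, c]ᵀ = [6887/2244, 1011/748, -452/561]ᵀ.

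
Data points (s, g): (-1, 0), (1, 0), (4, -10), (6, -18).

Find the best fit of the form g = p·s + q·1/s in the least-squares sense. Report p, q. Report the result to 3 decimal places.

p = -2.966, q = 3.045

Normal-equation sums: Σs·s = 54, Σs·1/s = 4, Σ1/s·1/s = 301/144.
For Xᵀg: Σs·g = -148, Σ1/s·g = -11/2.
Determinant 54·(301/144) − 4² = 775/8.
p = ((-148)·(301/144) − 4·(-11/2))/(775/8) = -4138/1395; q = (54·(-11/2) − 4·(-148))/(775/8) = 472/155.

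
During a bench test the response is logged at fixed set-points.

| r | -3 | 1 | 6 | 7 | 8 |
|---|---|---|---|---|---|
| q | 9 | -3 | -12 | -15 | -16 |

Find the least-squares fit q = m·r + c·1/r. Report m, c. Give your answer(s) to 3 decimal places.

m = -2.057, c = -1.580

Forming MᵀM = [[159, 5]; [5, 33161/28224]] and Mᵀq = [-335, -85/7]ᵀ gives MᵀM·[m, c]ᵀ = Mᵀq.
Eliminating c: (33161/28224)·(row 1) − 5·(row 2) gives (1522333/9408)·m = (33161/28224)·(-335) − 5·(-85/7) = -9395335/28224, so m = -9395335/4566999.
Then c = ((-85/7) − 5·(-9395335/4566999))/(33161/28224) = -2405760/1522333.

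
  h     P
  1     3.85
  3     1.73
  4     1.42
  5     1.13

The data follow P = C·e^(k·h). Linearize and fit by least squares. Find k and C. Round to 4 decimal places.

Linearized form: ln P = k·h + ln C. From the 4 transformed points,
Σh = 13.0000, Σ(h)² = 51.0000, Σln P = 2.3691, Σh·ln P = 5.0062.
Equations: 51.0000·k + 13.0000·ln C = 5.0062;  13.0000·k + 4·ln C = 2.3691.
Slope k = (n·Σh·ln P − Σh·Σln P)/(n·Σ(h)² − (Σh)²) = (4·5.0062 − 13.0000·2.3691)/35.0000 = -0.30781; ln C = (Σln P − k·Σh)/n = 1.59264, so C = exp(1.59264) = 4.91673.

k = -0.3078, C = 4.9167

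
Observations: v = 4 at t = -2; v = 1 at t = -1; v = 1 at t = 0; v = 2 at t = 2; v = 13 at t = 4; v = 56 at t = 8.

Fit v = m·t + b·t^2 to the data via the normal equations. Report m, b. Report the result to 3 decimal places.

With design matrix M, MᵀM = [[89, 575]; [575, 4385]] and Mᵀv = [495, 3817]ᵀ.
Determinant 89·4385 − 575² = 59640.
m = (495·4385 − 575·3817)/59640 = -605/1491; b = (89·3817 − 575·495)/59640 = 6886/7455.

m = -0.406, b = 0.924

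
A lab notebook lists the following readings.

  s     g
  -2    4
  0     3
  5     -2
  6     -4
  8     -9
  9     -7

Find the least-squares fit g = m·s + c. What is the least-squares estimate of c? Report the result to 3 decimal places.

MᵀM·[m, c]ᵀ = Mᵀg reads: 210·m + 26·c = -177;  26·m + 6·c = -15.
Determinant 210·6 − 26² = 584.
m = ((-177)·6 − 26·(-15))/584 = -84/73; c = (210·(-15) − 26·(-177))/584 = 363/146.

c = 2.486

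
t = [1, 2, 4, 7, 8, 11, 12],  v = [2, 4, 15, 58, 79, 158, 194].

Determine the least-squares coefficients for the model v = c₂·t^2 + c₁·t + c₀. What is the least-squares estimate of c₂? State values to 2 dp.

c₂ = 1.62

Entries of XᵀX: Σt^2·t^2 = 42147, Σt^2·t = 3987, Σt^2 = 399, Σt·t = 399, Σt = 45, Σ1 = 7.
Moment sums: Σt^2·v = 55210, Σt·v = 5174, Σv = 510.
XᵀX·[c₂, c₁, c₀]ᵀ = Xᵀv becomes [[42147, 3987, 399]; [3987, 399, 45]; [399, 45, 7]]·[c₂, c₁, c₀]ᵀ = [55210, 5174, 510]ᵀ.
Row-reducing yields c₂ = 14386/8901, c₁ = -10894/2967, c₀ = 12866/2967.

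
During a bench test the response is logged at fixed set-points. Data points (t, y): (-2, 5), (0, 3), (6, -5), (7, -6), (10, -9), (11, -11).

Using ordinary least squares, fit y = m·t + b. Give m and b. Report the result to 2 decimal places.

m = -1.22, b = 2.69

Compute the Gram sums: Σt·t = 310, Σt = 32, Σ1 = 6.
For Xᵀy: Σt·y = -293, Σy = -23.
det = 310·6 − 32² = 836.
m = ((-293)·6 − 32·(-23))/836 = -511/418; b = (310·(-23) − 32·(-293))/836 = 1123/418.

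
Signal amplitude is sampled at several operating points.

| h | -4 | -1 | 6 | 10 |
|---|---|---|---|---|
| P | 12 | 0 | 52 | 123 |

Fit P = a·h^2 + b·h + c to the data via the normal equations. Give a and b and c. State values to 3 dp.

With design matrix A, AᵀA = [[11553, 1151, 153]; [1151, 153, 11]; [153, 11, 4]] and AᵀP = [14364, 1494, 187]ᵀ.
Row-reducing yields a = 48491/47572, b = 91227/47572, c = 29584/11893.

a = 1.019, b = 1.918, c = 2.488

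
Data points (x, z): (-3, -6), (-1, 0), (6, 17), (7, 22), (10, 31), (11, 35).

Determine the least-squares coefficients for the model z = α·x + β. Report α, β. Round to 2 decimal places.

α = 2.86, β = 2.22

From the data, Σx·x = 316, Σx = 30, Σ1 = 6.
For Mᵀz: Σx·z = 969, Σz = 99.
MᵀM·[α, β]ᵀ = Mᵀz becomes [[316, 30]; [30, 6]]·[α, β]ᵀ = [969, 99]ᵀ.
Determinant 316·6 − 30² = 996.
α = (969·6 − 30·99)/996 = 237/83; β = (316·99 − 30·969)/996 = 369/166.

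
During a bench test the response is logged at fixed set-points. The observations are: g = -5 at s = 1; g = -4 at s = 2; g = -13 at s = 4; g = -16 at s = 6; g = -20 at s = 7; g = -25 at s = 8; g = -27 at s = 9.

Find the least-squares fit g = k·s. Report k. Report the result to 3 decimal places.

k = -2.964

The normal equations are: 251·k = -744.
(Σs·s = 251, Σs·g = -744.)
Hence k = -744 / 251 ≈ -2.96414.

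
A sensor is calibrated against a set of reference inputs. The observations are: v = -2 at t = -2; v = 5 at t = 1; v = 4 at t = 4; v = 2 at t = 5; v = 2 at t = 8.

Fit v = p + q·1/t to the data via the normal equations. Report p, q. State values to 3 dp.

The normal equations are: 5·p + (43/40)·q = 11;  (43/40)·p + (2189/1600)·q = 153/20.
det = 5·(2189/1600) − (43/40)² = 1137/200.
p = (11·(2189/1600) − (43/40)·(153/20))/(1137/200) = 10921/9096; q = (5·(153/20) − (43/40)·11)/(1137/200) = 5285/1137.

p = 1.201, q = 4.648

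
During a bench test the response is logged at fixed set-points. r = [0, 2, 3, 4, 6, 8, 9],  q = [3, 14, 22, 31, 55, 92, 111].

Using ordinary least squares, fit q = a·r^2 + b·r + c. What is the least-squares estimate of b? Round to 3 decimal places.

The normal system AᵀA·[a, b, c]ᵀ = Aᵀq is [[12306, 1556, 210]; [1556, 210, 32]; [210, 32, 7]]·[a, b, c]ᵀ = [17609, 2283, 328]ᵀ.
Inverting the 3×3 Gram matrix, [a, b, c]ᵀ = [97957/96082, 37903/13726, 175261/48041]ᵀ.

b = 2.761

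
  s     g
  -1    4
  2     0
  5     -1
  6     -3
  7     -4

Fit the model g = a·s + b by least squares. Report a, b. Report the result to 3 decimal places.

Entries of XᵀX: Σs·s = 115, Σs = 19, Σ1 = 5.
And Σs·g = -55, Σg = -4.
Normal equations: [[115, 19]; [19, 5]]·[a, b]ᵀ = [-55, -4]ᵀ.
Determinant 115·5 − 19² = 214.
a = ((-55)·5 − 19·(-4))/214 = -199/214; b = (115·(-4) − 19·(-55))/214 = 585/214.

a = -0.930, b = 2.734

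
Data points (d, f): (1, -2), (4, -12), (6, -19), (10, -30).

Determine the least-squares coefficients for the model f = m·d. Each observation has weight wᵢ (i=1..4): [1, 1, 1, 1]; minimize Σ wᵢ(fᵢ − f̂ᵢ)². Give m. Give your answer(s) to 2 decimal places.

Forming XᵀWX = [[153]] and XᵀWf = [-464]ᵀ gives XᵀWX·[m]ᵀ = XᵀWf.
m = (-464)/153 = -3.03268.

m = -3.03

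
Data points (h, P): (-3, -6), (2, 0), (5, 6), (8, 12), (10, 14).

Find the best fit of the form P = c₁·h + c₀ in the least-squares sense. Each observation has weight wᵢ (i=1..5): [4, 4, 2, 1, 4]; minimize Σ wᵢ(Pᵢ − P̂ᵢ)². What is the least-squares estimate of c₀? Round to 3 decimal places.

Entries of MᵀWM: Σwᵢ·h·h = 566, Σwᵢ·h = 54, Σwᵢ·1 = 15.
For MᵀWP: Σwᵢ·h·P = 788, Σwᵢ·P = 56.
Normal equations: [[566, 54]; [54, 15]]·[c₁, c₀]ᵀ = [788, 56]ᵀ.
Δ = 566·15 − 54² = 5574.
c₁ = (788·15 − 54·56)/5574 = 1466/929; c₀ = (566·56 − 54·788)/5574 = -5428/2787.

c₀ = -1.948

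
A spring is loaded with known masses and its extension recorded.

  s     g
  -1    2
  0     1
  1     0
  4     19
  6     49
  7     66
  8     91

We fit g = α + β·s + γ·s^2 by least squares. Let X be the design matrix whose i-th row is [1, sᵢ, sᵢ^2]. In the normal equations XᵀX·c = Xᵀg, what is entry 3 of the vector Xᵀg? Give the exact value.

11128

Entry 3 ↔ basis s^2, so (Xᵀg)_{3} = Σᵢ (s^2)·gᵢ = (1)·(2) + (0)·(1) + (1)·(0) + (16)·(19) + (36)·(49) + (49)·(66) + (64)·(91) = 11128.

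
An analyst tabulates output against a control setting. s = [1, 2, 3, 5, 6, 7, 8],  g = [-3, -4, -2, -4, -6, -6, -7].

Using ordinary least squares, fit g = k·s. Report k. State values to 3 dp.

Compute the Gram sums: Σs·s = 188.
For Mᵀg: Σs·g = -171.
Hence k = -171 / 188 ≈ -0.909574.

k = -0.910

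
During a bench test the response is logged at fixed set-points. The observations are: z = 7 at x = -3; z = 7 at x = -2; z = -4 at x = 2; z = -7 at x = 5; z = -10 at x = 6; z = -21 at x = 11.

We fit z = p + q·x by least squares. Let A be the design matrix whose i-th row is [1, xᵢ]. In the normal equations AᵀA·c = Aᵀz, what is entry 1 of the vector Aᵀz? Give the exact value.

-28

Entry 1 ↔ basis 1, so (Aᵀz)_{1} = Σᵢ zᵢ = (1)·(7) + (1)·(7) + (1)·(-4) + (1)·(-7) + (1)·(-10) + (1)·(-21) = -28.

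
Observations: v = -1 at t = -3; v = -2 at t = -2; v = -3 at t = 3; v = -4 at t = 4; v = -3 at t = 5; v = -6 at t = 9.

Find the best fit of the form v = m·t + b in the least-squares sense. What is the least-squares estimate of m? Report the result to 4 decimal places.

Entries of MᵀM: Σt·t = 144, Σt = 16, Σ1 = 6.
Right-hand side: Σt·v = -87, Σv = -19.
So MᵀM·[m, b]ᵀ = Mᵀv: [[144, 16]; [16, 6]]·[m, b]ᵀ = [-87, -19]ᵀ.
Determinant 144·6 − 16² = 608.
m = ((-87)·6 − 16·(-19))/608 = -109/304; b = (144·(-19) − 16·(-87))/608 = -42/19.

m = -0.3586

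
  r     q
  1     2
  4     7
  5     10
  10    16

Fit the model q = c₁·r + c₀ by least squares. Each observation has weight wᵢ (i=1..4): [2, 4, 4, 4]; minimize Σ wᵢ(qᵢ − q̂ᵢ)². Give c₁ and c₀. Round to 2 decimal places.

c₁ = 1.51, c₀ = 1.31

Entries of AᵀWA: Σwᵢ·r·r = 566, Σwᵢ·r = 78, Σwᵢ·1 = 14.
Moment sums: Σwᵢ·r·q = 956, Σwᵢ·q = 136.
Δ = 566·14 − 78² = 1840.
c₁ = (956·14 − 78·136)/1840 = 347/230; c₀ = (566·136 − 78·956)/1840 = 301/230.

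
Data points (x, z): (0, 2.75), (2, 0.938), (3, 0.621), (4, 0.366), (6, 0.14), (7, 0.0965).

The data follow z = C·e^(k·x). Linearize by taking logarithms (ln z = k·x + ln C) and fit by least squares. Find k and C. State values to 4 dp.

Linearized form: ln z = k·x + ln C. From the 6 transformed points,
XᵀX = [[114.0000, 22.0000]; [22.0000, 6]], rhs = [-33.7419, -4.8383]ᵀ  (here Σx = 22.0000, Σ(x)² = 114.0000, Σln z = -4.8383, Σx·ln z = -33.7419).
Δ = 114.0000·6 − (22.0000)² = 200.0000; k = (-33.7419·6 − 22.0000·-4.8383)/200.0000 = -0.48005, ln C = (114.0000·-4.8383 − 22.0000·-33.7419)/200.0000 = 0.95380, so C = exp(0.95380) = 2.59554.

k = -0.4800, C = 2.5955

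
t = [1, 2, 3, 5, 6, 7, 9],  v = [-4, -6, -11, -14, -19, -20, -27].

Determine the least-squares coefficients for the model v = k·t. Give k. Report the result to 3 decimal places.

k = -3.005

With design matrix A, AᵀA = [[205]] and Aᵀv = [-616]ᵀ.
Hence k = -616 / 205 ≈ -3.00488.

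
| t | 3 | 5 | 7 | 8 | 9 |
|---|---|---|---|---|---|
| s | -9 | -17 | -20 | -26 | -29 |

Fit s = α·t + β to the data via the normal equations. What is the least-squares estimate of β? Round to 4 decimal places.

β = 0.3793

Entries of XᵀX: Σt·t = 228, Σt = 32, Σ1 = 5.
Right-hand side: Σt·s = -721, Σs = -101.
XᵀX·[α, β]ᵀ = Xᵀs becomes [[228, 32]; [32, 5]]·[α, β]ᵀ = [-721, -101]ᵀ.
Eliminating β: 5·(row 1) − 32·(row 2) gives 116·α = 5·(-721) − 32·(-101) = -373, so α = -373/116.
Then β = ((-101) − 32·(-373/116))/5 = 11/29.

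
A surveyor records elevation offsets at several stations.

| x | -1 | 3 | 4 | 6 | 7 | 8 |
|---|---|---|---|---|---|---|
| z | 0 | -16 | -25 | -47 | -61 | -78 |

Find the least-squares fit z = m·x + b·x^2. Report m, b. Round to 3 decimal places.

Entries of MᵀM: Σx·x = 175, Σx·x^2 = 1161, Σx^2·x^2 = 8131.
Moment sums: Σx·z = -1481, Σx^2·z = -10217.
Normal equations: [[175, 1161]; [1161, 8131]]·[m, b]ᵀ = [-1481, -10217]ᵀ.
det = 175·8131 − 1161² = 75004.
m = ((-1481)·8131 − 1161·(-10217))/75004 = -90037/37502; b = (175·(-10217) − 1161·(-1481))/75004 = -34267/37502.

m = -2.401, b = -0.914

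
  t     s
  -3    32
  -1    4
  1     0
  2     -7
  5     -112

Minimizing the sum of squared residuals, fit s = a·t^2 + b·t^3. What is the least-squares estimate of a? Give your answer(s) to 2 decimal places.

MᵀM·[a, b]ᵀ = Mᵀs reads: 724·a + 2914·b = -2536;  2914·a + 16420·b = -14924.
det = 724·16420 − 2914² = 3396684.
a = ((-2536)·16420 − 2914·(-14924))/3396684 = 461854/849171; b = (724·(-14924) − 2914·(-2536))/3396684 = -853768/849171.

a = 0.54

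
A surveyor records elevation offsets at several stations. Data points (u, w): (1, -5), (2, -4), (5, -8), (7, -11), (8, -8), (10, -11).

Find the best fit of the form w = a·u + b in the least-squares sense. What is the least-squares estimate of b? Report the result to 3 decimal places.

Normal-equation sums: Σu·u = 243, Σu = 33, Σ1 = 6.
And Σu·w = -304, Σw = -47.
det = 243·6 − 33² = 369.
a = ((-304)·6 − 33·(-47))/369 = -91/123; b = (243·(-47) − 33·(-304))/369 = -463/123.

b = -3.764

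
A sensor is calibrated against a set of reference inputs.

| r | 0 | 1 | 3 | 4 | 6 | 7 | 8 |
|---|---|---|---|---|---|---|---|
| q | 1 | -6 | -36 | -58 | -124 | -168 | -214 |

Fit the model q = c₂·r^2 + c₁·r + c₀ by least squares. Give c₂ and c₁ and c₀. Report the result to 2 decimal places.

c₂ = -3.00, c₁ = -2.91, c₀ = 0.51

From the data, Σr^2·r^2 = 8131, Σr^2·r = 1163, Σr^2 = 175, Σr·r = 175, Σr = 29, Σ1 = 7.
And Σr^2·q = -27650, Σr·q = -3978, Σq = -605.
So AᵀA·[c₂, c₁, c₀]ᵀ = Aᵀq: [[8131, 1163, 175]; [1163, 175, 29]; [175, 29, 7]]·[c₂, c₁, c₀]ᵀ = [-27650, -3978, -605]ᵀ.
Row-reducing yields c₂ = -49627/16566, c₁ = -48151/16566, c₀ = 127/251.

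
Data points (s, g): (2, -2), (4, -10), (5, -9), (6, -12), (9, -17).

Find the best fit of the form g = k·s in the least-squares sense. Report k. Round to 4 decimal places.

Setting ∂/∂k … = 0 gives: 162·k = -314.
Hence k = -314 / 162 ≈ -1.93827.

k = -1.9383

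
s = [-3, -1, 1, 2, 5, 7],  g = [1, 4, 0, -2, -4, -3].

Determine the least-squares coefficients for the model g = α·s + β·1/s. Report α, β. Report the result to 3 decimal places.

The normal equations are: 89·α + 6·β = -52;  6·α + (106789/44100)·β = -689/105.
det = 89·(106789/44100) − 6² = 7916621/44100.
α = ((-52)·(106789/44100) − 6·(-689/105))/(7916621/44100) = -3816748/7916621; β = (89·(-689/105) − 6·(-52))/(7916621/44100) = -11995620/7916621.

α = -0.482, β = -1.515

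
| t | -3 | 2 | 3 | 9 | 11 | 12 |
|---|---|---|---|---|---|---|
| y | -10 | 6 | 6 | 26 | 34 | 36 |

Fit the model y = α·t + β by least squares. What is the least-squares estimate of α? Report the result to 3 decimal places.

Setting ∂/∂α … = 0 gives: 368·α + 34·β = 1100;  34·α + 6·β = 98.
(Σt·t = 368, Σt = 34, Σ1 = 6, Σt·y = 1100, Σy = 98.)
det = 368·6 − 34² = 1052.
α = (1100·6 − 34·98)/1052 = 817/263; β = (368·98 − 34·1100)/1052 = -334/263.

α = 3.106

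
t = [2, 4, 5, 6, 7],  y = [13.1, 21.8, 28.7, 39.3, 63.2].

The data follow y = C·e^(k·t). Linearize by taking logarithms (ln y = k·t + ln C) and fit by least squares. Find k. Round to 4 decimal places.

Linearized form: ln y = k·t + ln C. From the 5 transformed points,
Σt = 24.0000, Σ(t)² = 130.0000, Σln y = 16.8289, Σt·ln y = 85.3088.
Normal system: [[130.0000, 24.0000]; [24.0000, 5]]·[k, ln C]ᵀ = [85.3088, 16.8289]ᵀ.
Δ = 130.0000·5 − (24.0000)² = 74.0000; k = (85.3088·5 − 24.0000·16.8289)/74.0000 = 0.30607, ln C = (130.0000·16.8289 − 24.0000·85.3088)/74.0000 = 1.89664.

k = 0.3061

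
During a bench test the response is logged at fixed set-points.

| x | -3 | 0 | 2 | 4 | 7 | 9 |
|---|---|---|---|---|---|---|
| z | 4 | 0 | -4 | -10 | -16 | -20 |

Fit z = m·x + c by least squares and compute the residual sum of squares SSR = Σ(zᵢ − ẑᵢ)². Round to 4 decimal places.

With design matrix M, MᵀM = [[159, 19]; [19, 6]] and Mᵀz = [-352, -46]ᵀ.
Eliminating c: 6·(row 1) − 19·(row 2) gives 593·m = 6·(-352) − 19·(-46) = -1238, so m = -1238/593.
Then c = ((-46) − 19·(-1238/593))/6 = -626/593.
Residuals: -716/593, 626/593, 730/593, -352/593, -196/593, -92/593; SSR = 2712/593.

SSR = 4.5734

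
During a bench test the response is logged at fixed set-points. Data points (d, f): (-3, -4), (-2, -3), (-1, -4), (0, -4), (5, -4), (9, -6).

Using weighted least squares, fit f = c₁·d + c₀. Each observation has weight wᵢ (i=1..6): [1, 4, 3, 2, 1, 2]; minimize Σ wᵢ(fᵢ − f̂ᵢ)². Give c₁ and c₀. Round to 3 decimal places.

c₁ = -0.211, c₀ = -3.854

From the data, Σwᵢ·d·d = 215, Σwᵢ·d = 9, Σwᵢ·1 = 13.
And Σwᵢ·d·f = -80, Σwᵢ·f = -52.
Normal equations: [[215, 9]; [9, 13]]·[c₁, c₀]ᵀ = [-80, -52]ᵀ.
Eliminating c₀: 13·(row 1) − 9·(row 2) gives 2714·c₁ = 13·(-80) − 9·(-52) = -572, so c₁ = -286/1357.
Then c₀ = ((-52) − 9·(-286/1357))/13 = -5230/1357.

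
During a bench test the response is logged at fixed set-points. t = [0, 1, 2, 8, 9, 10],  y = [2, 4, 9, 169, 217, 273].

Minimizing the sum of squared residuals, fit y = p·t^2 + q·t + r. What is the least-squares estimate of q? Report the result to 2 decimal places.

q = -3.43

Compute the Gram sums: Σt^2·t^2 = 20674, Σt^2·t = 2250, Σt^2 = 250, Σt·t = 250, Σt = 30, Σ1 = 6.
For Mᵀy: Σt^2·y = 55733, Σt·y = 6057, Σy = 674.
Inverting the 3×3 Gram matrix, [p, q, r]ᵀ = [2339/772, -66159/19300, 6237/1930]ᵀ.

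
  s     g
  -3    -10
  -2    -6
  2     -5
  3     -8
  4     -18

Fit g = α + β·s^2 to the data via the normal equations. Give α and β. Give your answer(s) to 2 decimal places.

The normal system MᵀM·[α, β]ᵀ = Mᵀg is [[5, 42]; [42, 450]]·[α, β]ᵀ = [-47, -494]ᵀ.
Eliminating β: 450·(row 1) − 42·(row 2) gives 486·α = 450·(-47) − 42·(-494) = -402, so α = -67/81.
Then β = ((-494) − 42·(-67/81))/450 = -248/243.

α = -0.83, β = -1.02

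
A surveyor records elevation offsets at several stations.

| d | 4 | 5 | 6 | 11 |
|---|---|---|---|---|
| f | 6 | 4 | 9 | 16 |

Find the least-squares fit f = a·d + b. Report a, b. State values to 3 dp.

The normal equations are: 198·a + 26·b = 274;  26·a + 4·b = 35.
Δ = 198·4 − 26² = 116.
a = (274·4 − 26·35)/116 = 93/58; b = (198·35 − 26·274)/116 = -97/58.

a = 1.603, b = -1.672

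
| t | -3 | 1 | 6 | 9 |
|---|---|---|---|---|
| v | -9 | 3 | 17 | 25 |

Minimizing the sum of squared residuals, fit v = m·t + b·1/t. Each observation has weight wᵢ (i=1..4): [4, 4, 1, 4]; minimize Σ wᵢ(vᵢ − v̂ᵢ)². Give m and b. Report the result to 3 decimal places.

m = 2.793, b = 0.361

Compute the Gram sums: Σwᵢ·t·t = 400, Σwᵢ·t·1/t = 13, Σwᵢ·1/t·1/t = 1465/324.
And Σwᵢ·t·v = 1122, Σwᵢ·1/t·v = 683/18.
So XᵀWX·[m, b]ᵀ = XᵀWv: [[400, 13]; [13, 1465/324]]·[m, b]ᵀ = [1122, 683/18]ᵀ.
Eliminating b: (1465/324)·(row 1) − 13·(row 2) gives (132811/81)·m = (1465/324)·1122 − 13·(683/18) = 123659/27, so m = 370977/132811.
Then b = ((683/18) − 13·(370977/132811))/(1465/324) = 47934/132811.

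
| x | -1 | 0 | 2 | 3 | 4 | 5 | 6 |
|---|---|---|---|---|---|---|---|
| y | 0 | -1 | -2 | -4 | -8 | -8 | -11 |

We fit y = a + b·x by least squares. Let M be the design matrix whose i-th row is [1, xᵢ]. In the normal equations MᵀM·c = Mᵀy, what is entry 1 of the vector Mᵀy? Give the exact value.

Entry 1 ↔ basis 1, so (Mᵀy)_{1} = Σᵢ yᵢ = (1)·(0) + (1)·(-1) + (1)·(-2) + (1)·(-4) + (1)·(-8) + (1)·(-8) + (1)·(-11) = -34.

-34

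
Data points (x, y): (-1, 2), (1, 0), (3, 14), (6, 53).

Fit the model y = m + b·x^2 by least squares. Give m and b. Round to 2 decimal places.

Sums needed: Σ1 = 4, Σx^2 = 47, Σx^2·x^2 = 1379.
Right-hand side: Σy = 69, Σx^2·y = 2036.
Normal equations: [[4, 47]; [47, 1379]]·[m, b]ᵀ = [69, 2036]ᵀ.
Determinant 4·1379 − 47² = 3307.
m = (69·1379 − 47·2036)/3307 = -541/3307; b = (4·2036 − 47·69)/3307 = 4901/3307.

m = -0.16, b = 1.48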